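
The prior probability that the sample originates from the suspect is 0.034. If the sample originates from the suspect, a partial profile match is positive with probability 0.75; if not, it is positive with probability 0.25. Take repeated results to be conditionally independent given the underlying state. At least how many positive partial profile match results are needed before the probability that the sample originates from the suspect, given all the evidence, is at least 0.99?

8

Prior odds: 0.034 ÷ 0.966 = 17/483.
Likelihood ratio of a positive = 0.75/0.25 = 3.
Target odds: 0.99 ÷ 0.01 = 99.
Require 3ⁿ ≥ 99 ÷ (17/483) = 47817/17.
3⁷ = 2187 falls short of 47817/17 but 3⁸ = 6561 reaches it, so n = 8.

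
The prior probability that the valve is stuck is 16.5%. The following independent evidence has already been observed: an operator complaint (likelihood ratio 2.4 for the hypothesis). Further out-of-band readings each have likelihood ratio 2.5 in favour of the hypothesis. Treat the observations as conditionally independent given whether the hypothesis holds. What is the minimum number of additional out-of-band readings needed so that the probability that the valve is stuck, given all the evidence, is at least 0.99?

6

Prior odds = 0.165/0.835 = 33/167.
Bayes factor of the evidence already in hand = 2.4.
Odds after that evidence = (33/167) × 2.4 = 396/835.
Target odds = 0.99/0.01 = 99.
Need 2.5ⁿ ≥ 99 ÷ (396/835) = 208.75.
2.5⁵ = 97.65625 falls short of 208.75 but 2.5⁶ = 244.140625 reaches it, so n = 6.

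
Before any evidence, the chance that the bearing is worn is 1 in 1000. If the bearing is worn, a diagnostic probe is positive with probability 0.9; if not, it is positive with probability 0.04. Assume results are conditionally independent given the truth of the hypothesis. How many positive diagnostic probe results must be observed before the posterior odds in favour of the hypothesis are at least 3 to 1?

3

Prior odds = 0.001/0.999 = 1/999.
Likelihood ratio of a positive = 0.9/0.04 = 22.5.
Target odds = 3.
Require 22.5ⁿ ≥ 3 ÷ (1/999) = 2997.
22.5² = 506.25 falls short of 2997 but 22.5³ = 11390.625 reaches it, so n = 3.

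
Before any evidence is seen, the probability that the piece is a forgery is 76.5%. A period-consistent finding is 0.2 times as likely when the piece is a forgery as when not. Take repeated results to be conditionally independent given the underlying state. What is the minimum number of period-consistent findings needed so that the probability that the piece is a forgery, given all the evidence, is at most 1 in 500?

Prior odds: 0.765 ÷ 0.235 = 153/47.
Likelihood ratio per period-consistent finding = 0.2.
Target posterior odds = 0.002/0.998 = 1/499.
Need (153/47) × 0.2ⁿ ≤ 1/499, i.e. 0.2ⁿ ≤ 47/76347.
0.2⁴ = 0.0016 is still above 47/76347 but 0.2⁵ = 0.00032 is at or below it, so n = 5.

5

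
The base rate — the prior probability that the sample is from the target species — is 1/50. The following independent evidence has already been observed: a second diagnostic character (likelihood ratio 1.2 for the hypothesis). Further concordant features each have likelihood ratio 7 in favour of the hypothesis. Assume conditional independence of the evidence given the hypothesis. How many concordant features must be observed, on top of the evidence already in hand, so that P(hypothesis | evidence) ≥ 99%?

Prior odds = 0.02/0.98 = 1/49.
Bayes factor of the evidence already in hand = 1.2.
Odds after that evidence = (1/49) × 1.2 = 6/245.
Target odds = 0.99/0.01 = 99.
Need 7ⁿ ≥ 99 ÷ (6/245) = 4042.5.
7⁴ = 2401 falls short of 4042.5 but 7⁵ = 16807 reaches it, so n = 5.

5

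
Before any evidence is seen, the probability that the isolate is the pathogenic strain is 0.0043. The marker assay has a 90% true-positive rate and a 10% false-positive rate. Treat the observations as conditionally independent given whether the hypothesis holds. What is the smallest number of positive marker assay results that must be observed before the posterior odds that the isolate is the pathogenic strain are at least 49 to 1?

Prior odds: 0.0043 ÷ 0.9957 = 43/9957.
Likelihood ratio of a positive result = 0.9/0.1 = 9.
Target odds = 49.
Need (43/9957) × 9ⁿ ≥ 49, i.e. 9ⁿ ≥ 487893/43.
9⁴ = 6561 falls short of 487893/43 but 9⁵ = 59049 reaches it, so n = 5.

5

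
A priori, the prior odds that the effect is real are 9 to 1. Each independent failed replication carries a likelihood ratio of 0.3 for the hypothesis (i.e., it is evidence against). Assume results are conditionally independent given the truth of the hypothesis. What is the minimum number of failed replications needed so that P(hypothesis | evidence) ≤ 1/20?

5

Prior odds = 9.
Likelihood ratio per failed replication = 0.3.
Target posterior odds = 0.05/0.95 = 1/19.
Require 0.3ⁿ ≤ 1/19 ÷ 9 = 1/171.
0.3⁴ = 0.0081 is still above 1/171 but 0.3⁵ = 243/100000 is at or below it, so n = 5.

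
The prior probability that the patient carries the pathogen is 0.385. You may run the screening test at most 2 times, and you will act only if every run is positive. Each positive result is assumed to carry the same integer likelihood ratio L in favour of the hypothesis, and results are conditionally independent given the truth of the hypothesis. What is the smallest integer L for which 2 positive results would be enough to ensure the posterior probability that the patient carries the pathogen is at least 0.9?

4

Prior odds = 0.385/0.615 = 77/123.
Target odds = 0.9/0.1 = 9.
Need L² ≥ 9 ÷ (77/123) = 1107/77.
3² = 9 < 1107/77 ≤ 16 = 4², so L = 4.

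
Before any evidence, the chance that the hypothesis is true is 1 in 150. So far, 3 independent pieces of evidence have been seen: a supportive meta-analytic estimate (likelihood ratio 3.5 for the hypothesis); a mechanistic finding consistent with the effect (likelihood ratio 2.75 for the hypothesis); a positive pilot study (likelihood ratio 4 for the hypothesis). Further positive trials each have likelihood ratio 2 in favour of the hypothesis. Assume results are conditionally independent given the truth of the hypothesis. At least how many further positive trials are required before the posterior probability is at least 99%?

Prior odds = (1/150)/(149/150) = 1/149.
Combined Bayes factor of the evidence already in hand = 3.5 × 2.75 × 4 = 38.5.
Odds after that evidence = (1/149) × 38.5 = 77/298.
Target odds = 0.99/0.01 = 99.
Need 2ⁿ ≥ 99 ÷ (77/298) = 2682/7.
2⁸ = 256 falls short of 2682/7 but 2⁹ = 512 reaches it, so n = 9.

9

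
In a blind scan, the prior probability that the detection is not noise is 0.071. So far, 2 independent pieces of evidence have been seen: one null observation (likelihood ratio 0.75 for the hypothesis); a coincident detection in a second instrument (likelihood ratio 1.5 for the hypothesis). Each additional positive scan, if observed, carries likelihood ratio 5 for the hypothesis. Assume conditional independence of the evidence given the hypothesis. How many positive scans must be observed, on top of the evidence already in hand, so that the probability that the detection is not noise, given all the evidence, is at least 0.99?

5

Prior odds = 0.071/0.929 = 71/929.
Combined Bayes factor of the evidence already in hand = 0.75 × 1.5 = 1.125.
Odds after that evidence = (71/929) × 1.125 = 639/7432.
Target odds = 0.99/0.01 = 99.
Need 5ⁿ ≥ 99 ÷ (639/7432) = 81752/71.
5⁴ = 625 falls short of 81752/71 but 5⁵ = 3125 reaches it, so n = 5.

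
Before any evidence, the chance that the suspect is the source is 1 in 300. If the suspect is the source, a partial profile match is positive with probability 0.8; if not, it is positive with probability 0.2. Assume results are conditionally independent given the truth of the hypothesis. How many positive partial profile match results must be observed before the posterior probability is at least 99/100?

8

Prior odds = (1/300)/(299/300) = 1/299.
Likelihood ratio of a positive = 0.8/0.2 = 4.
Target posterior odds = 0.99/0.01 = 99.
Require 4ⁿ ≥ 99 ÷ (1/299) = 29601.
4⁷ = 16384 falls short of 29601 but 4⁸ = 65536 reaches it, so n = 8.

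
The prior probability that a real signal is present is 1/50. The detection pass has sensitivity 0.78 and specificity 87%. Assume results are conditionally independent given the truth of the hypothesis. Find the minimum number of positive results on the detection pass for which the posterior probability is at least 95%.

4

Prior odds: 0.02 ÷ 0.98 = 1/49.
False-positive rate = 1 − 0.87 = 0.13; likelihood ratio of a positive = 0.78/0.13 = 6.
Target odds: 0.95 ÷ 0.05 = 19.
Need (1/49) × 6ⁿ ≥ 19, i.e. 6ⁿ ≥ 931.
6³ = 216 falls short of 931 but 6⁴ = 1296 reaches it, so n = 4.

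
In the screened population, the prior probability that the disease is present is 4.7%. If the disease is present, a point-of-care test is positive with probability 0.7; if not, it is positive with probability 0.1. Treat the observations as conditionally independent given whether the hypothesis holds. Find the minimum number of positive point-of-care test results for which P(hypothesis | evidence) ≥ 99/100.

Prior odds = 0.047/0.953 = 47/953.
Likelihood ratio of a positive = 0.7/0.1 = 7.
Target odds: 0.99 ÷ 0.01 = 99.
Require 7ⁿ ≥ 99 ÷ (47/953) = 94347/47.
7³ = 343 falls short of 94347/47 but 7⁴ = 2401 reaches it, so n = 4.

4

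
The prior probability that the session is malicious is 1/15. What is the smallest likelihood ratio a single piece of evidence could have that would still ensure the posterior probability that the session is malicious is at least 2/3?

28

Prior odds = (1/15)/(14/15) = 1/14.
Target odds = (2/3)/(1/3) = 2.
Required Bayes factor = 2 ÷ (1/14) = 28.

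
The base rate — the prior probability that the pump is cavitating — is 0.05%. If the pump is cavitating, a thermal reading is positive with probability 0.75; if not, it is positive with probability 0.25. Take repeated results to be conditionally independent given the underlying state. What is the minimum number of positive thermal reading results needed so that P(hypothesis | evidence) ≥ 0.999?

Prior odds = 0.0005/0.9995 = 1/1999.
Likelihood ratio of a positive = 0.75/0.25 = 3.
Target posterior odds = 0.999/0.001 = 999.
Require 3ⁿ ≥ 999 ÷ (1/1999) = 1997001.
3¹³ = 1594323 falls short of 1997001 but 3¹⁴ = 4782969 reaches it, so n = 14.

14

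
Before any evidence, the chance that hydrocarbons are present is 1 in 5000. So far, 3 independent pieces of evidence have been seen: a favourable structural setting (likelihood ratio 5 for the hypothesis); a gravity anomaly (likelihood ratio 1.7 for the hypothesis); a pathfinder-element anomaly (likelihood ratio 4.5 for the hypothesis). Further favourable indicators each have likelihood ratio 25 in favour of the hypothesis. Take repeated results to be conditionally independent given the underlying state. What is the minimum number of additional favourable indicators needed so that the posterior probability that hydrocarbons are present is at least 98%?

3

Prior odds = 0.0002/0.9998 = 1/4999.
Combined Bayes factor of the evidence already in hand = 5 × 1.7 × 4.5 = 38.25.
Odds after that evidence = (1/4999) × 38.25 = 153/19996.
Target odds = 0.98/0.02 = 49.
Need 25ⁿ ≥ 49 ÷ (153/19996) = 979804/153.
25² = 625 falls short of 979804/153 but 25³ = 15625 reaches it, so n = 3.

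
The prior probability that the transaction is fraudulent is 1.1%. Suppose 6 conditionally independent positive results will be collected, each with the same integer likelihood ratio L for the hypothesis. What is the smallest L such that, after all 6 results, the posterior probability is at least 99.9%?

Prior odds = 0.011/0.989 = 11/989.
Target odds = 0.999/0.001 = 999.
Need L⁶ ≥ 999 ÷ (11/989) = 988011/11.
6⁶ = 46656 < 988011/11 ≤ 117649 = 7⁶, so L = 7.

7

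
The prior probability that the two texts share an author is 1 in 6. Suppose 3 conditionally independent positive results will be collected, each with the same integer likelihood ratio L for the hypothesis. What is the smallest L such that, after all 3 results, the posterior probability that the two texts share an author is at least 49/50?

7

Prior odds = (1/6)/(5/6) = 0.2.
Target odds = 0.98/0.02 = 49.
Need L³ ≥ 49 ÷ 0.2 = 245.
6³ = 216 < 245 ≤ 343 = 7³, so L = 7.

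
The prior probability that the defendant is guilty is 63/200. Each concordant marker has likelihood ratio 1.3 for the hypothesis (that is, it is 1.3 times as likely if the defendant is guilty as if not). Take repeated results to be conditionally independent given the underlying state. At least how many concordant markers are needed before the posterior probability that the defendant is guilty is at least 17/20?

Prior odds = 0.315/0.685 = 63/137.
Likelihood ratio per concordant marker = 1.3.
Target odds: 0.85 ÷ 0.15 = 17/3.
Need (63/137) × 1.3ⁿ ≥ 17/3, i.e. 1.3ⁿ ≥ 2329/189.
1.3⁹ ≈10.6045 falls short of 2329/189 but 1.3¹⁰ ≈13.7858 reaches it, so n = 10.

10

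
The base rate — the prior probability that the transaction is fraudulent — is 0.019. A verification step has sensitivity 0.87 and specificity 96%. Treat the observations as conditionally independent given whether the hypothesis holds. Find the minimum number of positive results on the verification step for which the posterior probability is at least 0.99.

Prior odds = 0.019/0.981 = 19/981.
False-positive rate = 1 − 0.96 = 0.04; likelihood ratio of a positive = 0.87/0.04 = 21.75.
Target odds: 0.99 ÷ 0.01 = 99.
Require 21.75ⁿ ≥ 99 ÷ (19/981) = 97119/19.
21.75² = 473.0625 falls short of 97119/19 but 21.75³ = 658503/64 reaches it, so n = 3.

3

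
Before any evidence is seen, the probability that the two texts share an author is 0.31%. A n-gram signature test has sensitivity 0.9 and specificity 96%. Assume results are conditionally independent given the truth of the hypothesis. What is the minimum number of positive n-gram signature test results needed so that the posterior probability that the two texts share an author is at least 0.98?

4

Prior odds = 0.0031/0.9969 = 31/9969.
False-positive rate = 1 − 0.96 = 0.04; likelihood ratio of a positive = 0.9/0.04 = 22.5.
Target posterior odds = 0.98/0.02 = 49.
Need (31/9969) × 22.5ⁿ ≥ 49, i.e. 22.5ⁿ ≥ 488481/31.
22.5³ = 11390.625 falls short of 488481/31 but 22.5⁴ = 256289.0625 reaches it, so n = 4.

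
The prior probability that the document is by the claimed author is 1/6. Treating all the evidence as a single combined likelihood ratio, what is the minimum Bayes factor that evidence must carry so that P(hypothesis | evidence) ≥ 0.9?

Prior odds = (1/6)/(5/6) = 0.2.
Target odds = 0.9/0.1 = 9.
Required Bayes factor = 9 ÷ 0.2 = 45.

45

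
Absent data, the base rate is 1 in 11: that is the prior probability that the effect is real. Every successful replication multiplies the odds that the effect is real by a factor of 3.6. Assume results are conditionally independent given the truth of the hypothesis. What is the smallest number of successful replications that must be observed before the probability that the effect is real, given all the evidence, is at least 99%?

6

Prior odds: (1/11) ÷ (10/11) = 0.1.
Likelihood ratio per successful replication = 3.6.
Target posterior odds = 0.99/0.01 = 99.
Need 0.1 × 3.6ⁿ ≥ 99, i.e. 3.6ⁿ ≥ 990.
3.6⁵ = 604.66176 falls short of 990 but 3.6⁶ = 34012224/15625 reaches it, so n = 6.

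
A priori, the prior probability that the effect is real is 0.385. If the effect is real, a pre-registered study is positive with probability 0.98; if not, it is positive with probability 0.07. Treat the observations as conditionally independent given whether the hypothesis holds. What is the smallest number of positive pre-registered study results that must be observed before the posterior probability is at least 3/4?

1

Prior odds: 0.385 ÷ 0.615 = 77/123.
Likelihood ratio of a positive = 0.98/0.07 = 14.
Target odds: 0.75 ÷ 0.25 = 3.
Need (77/123) × 14ⁿ ≥ 3, i.e. 14ⁿ ≥ 369/77.
14¹ = 14, which meets the required 369/77; so n = 1.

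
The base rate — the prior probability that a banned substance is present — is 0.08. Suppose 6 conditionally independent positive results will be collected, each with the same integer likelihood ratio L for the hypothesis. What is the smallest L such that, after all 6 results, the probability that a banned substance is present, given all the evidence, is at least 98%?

3

Prior odds = 0.08/0.92 = 2/23.
Target odds = 0.98/0.02 = 49.
Need L⁶ ≥ 49 ÷ (2/23) = 563.5.
2⁶ = 64 < 563.5 ≤ 729 = 3⁶, so L = 3.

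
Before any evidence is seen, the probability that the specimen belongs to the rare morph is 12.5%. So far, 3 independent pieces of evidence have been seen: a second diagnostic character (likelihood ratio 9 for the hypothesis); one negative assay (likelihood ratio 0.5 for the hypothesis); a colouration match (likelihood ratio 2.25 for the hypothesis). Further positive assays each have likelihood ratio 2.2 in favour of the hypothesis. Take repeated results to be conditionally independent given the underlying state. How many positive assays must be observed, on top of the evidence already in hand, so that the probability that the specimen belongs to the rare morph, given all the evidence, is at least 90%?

3

Prior odds = 0.125/0.875 = 1/7.
Combined Bayes factor of the evidence already in hand = 9 × 0.5 × 2.25 = 10.125.
Odds after that evidence = (1/7) × 10.125 = 81/56.
Target odds = 0.9/0.1 = 9.
Need 2.2ⁿ ≥ 9 ÷ (81/56) = 56/9.
2.2² = 4.84 falls short of 56/9 but 2.2³ = 10.648 reaches it, so n = 3.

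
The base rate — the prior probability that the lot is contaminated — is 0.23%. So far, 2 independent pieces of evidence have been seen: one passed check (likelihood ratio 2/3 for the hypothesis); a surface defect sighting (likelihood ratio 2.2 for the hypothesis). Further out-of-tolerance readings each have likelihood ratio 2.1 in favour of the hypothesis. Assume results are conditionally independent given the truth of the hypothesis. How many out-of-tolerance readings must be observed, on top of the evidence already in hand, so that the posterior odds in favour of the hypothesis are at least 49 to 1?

13

Prior odds = 0.0023/0.9977 = 23/9977.
Combined Bayes factor of the evidence already in hand = (2/3) × 2.2 = 22/15.
Odds after that evidence = (23/9977) × 22/15 = 46/13605.
Target odds = 49.
Need 2.1ⁿ ≥ 49 ÷ (46/13605) = 666645/46.
2.1¹² ≈7355.83 falls short of 666645/46 but 2.1¹³ ≈15447.2 reaches it, so n = 13.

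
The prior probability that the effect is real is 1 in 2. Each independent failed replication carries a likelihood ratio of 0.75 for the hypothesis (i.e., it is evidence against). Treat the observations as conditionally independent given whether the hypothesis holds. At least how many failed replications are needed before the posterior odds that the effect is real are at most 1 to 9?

Prior odds = 0.5/0.5 = 1.
Likelihood ratio per failed replication = 0.75.
Target odds = 1/9.
Need 1 × 0.75ⁿ ≤ 1/9, i.e. 0.75ⁿ ≤ 1/9.
0.75⁷ = 2187/16384 is still above 1/9 but 0.75⁸ = 6561/65536 is at or below it, so n = 8.

8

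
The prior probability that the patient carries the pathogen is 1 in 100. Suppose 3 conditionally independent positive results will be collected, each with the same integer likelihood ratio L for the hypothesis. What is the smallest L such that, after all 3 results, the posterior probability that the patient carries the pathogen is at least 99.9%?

Prior odds = 0.01/0.99 = 1/99.
Target odds = 0.999/0.001 = 999.
Need L³ ≥ 999 ÷ (1/99) = 98901.
46³ = 97336 < 98901 ≤ 103823 = 47³, so L = 47.

47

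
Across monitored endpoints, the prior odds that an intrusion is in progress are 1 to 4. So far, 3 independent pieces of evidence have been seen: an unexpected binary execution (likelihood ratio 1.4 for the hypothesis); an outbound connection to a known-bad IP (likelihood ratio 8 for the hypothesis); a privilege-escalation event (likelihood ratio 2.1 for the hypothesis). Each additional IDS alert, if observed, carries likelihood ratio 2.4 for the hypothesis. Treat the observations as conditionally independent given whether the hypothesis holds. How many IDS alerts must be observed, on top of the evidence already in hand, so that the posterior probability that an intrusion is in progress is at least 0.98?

Prior odds = 0.25.
Combined Bayes factor of the evidence already in hand = 1.4 × 8 × 2.1 = 23.52.
Odds after that evidence = 0.25 × 23.52 = 5.88.
Target odds = 0.98/0.02 = 49.
Need 2.4ⁿ ≥ 49 ÷ 5.88 = 25/3.
2.4² = 5.76 falls short of 25/3 but 2.4³ = 13.824 reaches it, so n = 3.

3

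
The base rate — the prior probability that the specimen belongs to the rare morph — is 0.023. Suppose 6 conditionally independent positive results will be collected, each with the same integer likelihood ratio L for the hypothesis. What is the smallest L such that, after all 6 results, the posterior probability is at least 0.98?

4

Prior odds = 0.023/0.977 = 23/977.
Target odds = 0.98/0.02 = 49.
Need L⁶ ≥ 49 ÷ (23/977) = 47873/23.
3⁶ = 729 < 47873/23 ≤ 4096 = 4⁶, so L = 4.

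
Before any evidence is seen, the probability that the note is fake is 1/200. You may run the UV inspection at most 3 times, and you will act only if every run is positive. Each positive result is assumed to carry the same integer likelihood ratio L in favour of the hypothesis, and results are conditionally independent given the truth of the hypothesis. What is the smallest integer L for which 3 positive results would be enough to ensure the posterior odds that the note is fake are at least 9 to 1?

13

Prior odds = 0.005/0.995 = 1/199.
Target odds = 9.
Need L³ ≥ 9 ÷ (1/199) = 1791.
12³ = 1728 < 1791 ≤ 2197 = 13³, so L = 13.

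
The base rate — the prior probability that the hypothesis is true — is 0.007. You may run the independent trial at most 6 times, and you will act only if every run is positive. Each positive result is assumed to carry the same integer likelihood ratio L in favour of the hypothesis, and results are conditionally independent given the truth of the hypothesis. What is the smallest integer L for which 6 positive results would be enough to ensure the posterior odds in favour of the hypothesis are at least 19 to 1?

4

Prior odds = 0.007/0.993 = 7/993.
Target odds = 19.
Need L⁶ ≥ 19 ÷ (7/993) = 18867/7.
3⁶ = 729 < 18867/7 ≤ 4096 = 4⁶, so L = 4.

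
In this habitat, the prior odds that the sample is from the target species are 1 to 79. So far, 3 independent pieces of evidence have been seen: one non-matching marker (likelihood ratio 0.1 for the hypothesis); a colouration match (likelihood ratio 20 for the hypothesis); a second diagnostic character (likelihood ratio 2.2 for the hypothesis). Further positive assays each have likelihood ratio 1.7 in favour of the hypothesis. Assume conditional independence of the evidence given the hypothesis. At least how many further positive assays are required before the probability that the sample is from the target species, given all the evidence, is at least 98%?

Prior odds = 1/79.
Combined Bayes factor of the evidence already in hand = 0.1 × 20 × 2.2 = 4.4.
Odds after that evidence = (1/79) × 4.4 = 22/395.
Target odds = 0.98/0.02 = 49.
Need 1.7ⁿ ≥ 49 ÷ (22/395) = 19355/22.
1.7¹² ≈582.622 falls short of 19355/22 but 1.7¹³ ≈990.458 reaches it, so n = 13.

13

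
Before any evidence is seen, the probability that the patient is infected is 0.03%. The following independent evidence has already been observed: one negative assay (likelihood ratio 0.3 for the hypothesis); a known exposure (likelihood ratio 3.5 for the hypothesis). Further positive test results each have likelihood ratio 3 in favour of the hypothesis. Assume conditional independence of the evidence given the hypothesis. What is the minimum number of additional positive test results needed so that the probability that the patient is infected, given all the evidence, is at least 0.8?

9

Prior odds = 0.0003/0.9997 = 3/9997.
Combined Bayes factor of the evidence already in hand = 0.3 × 3.5 = 1.05.
Odds after that evidence = (3/9997) × 1.05 = 63/199940.
Target odds = 0.8/0.2 = 4.
Need 3ⁿ ≥ 4 ÷ (63/199940) = 799760/63.
3⁸ = 6561 falls short of 799760/63 but 3⁹ = 19683 reaches it, so n = 9.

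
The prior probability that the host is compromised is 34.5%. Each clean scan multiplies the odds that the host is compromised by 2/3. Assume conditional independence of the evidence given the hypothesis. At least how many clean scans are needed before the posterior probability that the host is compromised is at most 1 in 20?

Prior odds: 0.345 ÷ 0.655 = 69/131.
Likelihood ratio per clean scan = 2/3.
Target odds: 0.05 ÷ 0.95 = 1/19.
Require (2/3)ⁿ ≤ 1/19 ÷ (69/131) = 131/1311.
(2/3)⁵ = 32/243 is still above 131/1311 but (2/3)⁶ = 64/729 is at or below it, so n = 6.

6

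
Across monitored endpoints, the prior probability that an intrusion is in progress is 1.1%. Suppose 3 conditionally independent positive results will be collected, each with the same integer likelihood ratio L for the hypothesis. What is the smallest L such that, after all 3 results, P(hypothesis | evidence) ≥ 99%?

21

Prior odds = 0.011/0.989 = 11/989.
Target odds = 0.99/0.01 = 99.
Need L³ ≥ 99 ÷ (11/989) = 8901.
20³ = 8000 < 8901 ≤ 9261 = 21³, so L = 21.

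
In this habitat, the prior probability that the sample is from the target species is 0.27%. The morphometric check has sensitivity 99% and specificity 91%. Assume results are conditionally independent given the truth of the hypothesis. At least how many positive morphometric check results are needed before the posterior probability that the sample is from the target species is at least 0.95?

4

Prior odds: 0.0027 ÷ 0.9973 = 27/9973.
False-positive rate = 1 − 0.91 = 0.09; likelihood ratio of a positive = 0.99/0.09 = 11.
Target posterior odds = 0.95/0.05 = 19.
Need (27/9973) × 11ⁿ ≥ 19, i.e. 11ⁿ ≥ 189487/27.
11³ = 1331 falls short of 189487/27 but 11⁴ = 14641 reaches it, so n = 4.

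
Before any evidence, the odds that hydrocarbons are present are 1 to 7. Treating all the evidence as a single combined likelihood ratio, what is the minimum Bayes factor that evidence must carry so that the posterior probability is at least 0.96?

168

Prior odds = 1/7.
Target odds = 0.96/0.04 = 24.
Required Bayes factor = 24 ÷ (1/7) = 168.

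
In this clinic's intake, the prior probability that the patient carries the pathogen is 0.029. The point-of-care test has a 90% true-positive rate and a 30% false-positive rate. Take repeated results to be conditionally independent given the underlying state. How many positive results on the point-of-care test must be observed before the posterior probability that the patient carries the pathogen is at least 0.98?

Prior odds: 0.029 ÷ 0.971 = 29/971.
Likelihood ratio of a positive result = 0.9/0.3 = 3.
Target odds: 0.98 ÷ 0.02 = 49.
Need (29/971) × 3ⁿ ≥ 49, i.e. 3ⁿ ≥ 47579/29.
3⁶ = 729 falls short of 47579/29 but 3⁷ = 2187 reaches it, so n = 7.

7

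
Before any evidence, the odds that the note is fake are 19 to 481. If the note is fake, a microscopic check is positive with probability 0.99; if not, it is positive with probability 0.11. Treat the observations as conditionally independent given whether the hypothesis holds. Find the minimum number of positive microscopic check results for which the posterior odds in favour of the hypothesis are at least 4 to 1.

Prior odds = 19/481.
Likelihood ratio of a positive = 0.99/0.11 = 9.
Target odds = 4.
Need (19/481) × 9ⁿ ≥ 4, i.e. 9ⁿ ≥ 1924/19.
9² = 81 falls short of 1924/19 but 9³ = 729 reaches it, so n = 3.

3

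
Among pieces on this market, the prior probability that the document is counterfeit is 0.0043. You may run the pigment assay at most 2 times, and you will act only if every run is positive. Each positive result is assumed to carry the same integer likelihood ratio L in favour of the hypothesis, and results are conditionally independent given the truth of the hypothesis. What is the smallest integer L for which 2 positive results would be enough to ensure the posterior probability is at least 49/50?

Prior odds = 0.0043/0.9957 = 43/9957.
Target odds = 0.98/0.02 = 49.
Need L² ≥ 49 ÷ (43/9957) = 487893/43.
106² = 11236 < 487893/43 ≤ 11449 = 107², so L = 107.

107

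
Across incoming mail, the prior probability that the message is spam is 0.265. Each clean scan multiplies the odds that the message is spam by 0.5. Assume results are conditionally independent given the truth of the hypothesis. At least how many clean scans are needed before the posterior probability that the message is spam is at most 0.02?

5

Prior odds = 0.265/0.735 = 53/147.
Likelihood ratio per clean scan = 0.5.
Target odds: 0.02 ÷ 0.98 = 1/49.
Need (53/147) × 0.5ⁿ ≤ 1/49, i.e. 0.5ⁿ ≤ 3/53.
0.5⁴ = 0.0625 is still above 3/53 but 0.5⁵ = 0.03125 is at or below it, so n = 5.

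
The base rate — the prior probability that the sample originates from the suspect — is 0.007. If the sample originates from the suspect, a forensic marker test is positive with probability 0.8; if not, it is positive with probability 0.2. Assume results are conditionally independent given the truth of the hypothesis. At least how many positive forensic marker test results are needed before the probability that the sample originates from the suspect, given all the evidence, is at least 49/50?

7

Prior odds = 0.007/0.993 = 7/993.
Likelihood ratio of a positive = 0.8/0.2 = 4.
Target posterior odds = 0.98/0.02 = 49.
Need (7/993) × 4ⁿ ≥ 49, i.e. 4ⁿ ≥ 6951.
4⁶ = 4096 falls short of 6951 but 4⁷ = 16384 reaches it, so n = 7.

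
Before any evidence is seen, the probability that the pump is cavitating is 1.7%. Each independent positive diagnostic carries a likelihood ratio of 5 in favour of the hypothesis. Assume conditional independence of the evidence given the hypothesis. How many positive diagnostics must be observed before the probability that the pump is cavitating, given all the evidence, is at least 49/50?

Prior odds: 0.017 ÷ 0.983 = 17/983.
Likelihood ratio per positive diagnostic = 5.
Target odds: 0.98 ÷ 0.02 = 49.
Require 5ⁿ ≥ 49 ÷ (17/983) = 48167/17.
5⁴ = 625 falls short of 48167/17 but 5⁵ = 3125 reaches it, so n = 5.

5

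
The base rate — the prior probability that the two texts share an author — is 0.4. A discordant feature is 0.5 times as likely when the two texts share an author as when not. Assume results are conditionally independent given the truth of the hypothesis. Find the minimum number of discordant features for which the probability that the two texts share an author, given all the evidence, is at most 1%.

Prior odds: 0.4 ÷ 0.6 = 2/3.
Likelihood ratio per discordant feature = 0.5.
Target posterior odds = 0.01/0.99 = 1/99.
Need (2/3) × 0.5ⁿ ≤ 1/99, i.e. 0.5ⁿ ≤ 1/66.
0.5⁶ = 0.015625 is still above 1/66 but 0.5⁷ = 0.0078125 is at or below it, so n = 7.

7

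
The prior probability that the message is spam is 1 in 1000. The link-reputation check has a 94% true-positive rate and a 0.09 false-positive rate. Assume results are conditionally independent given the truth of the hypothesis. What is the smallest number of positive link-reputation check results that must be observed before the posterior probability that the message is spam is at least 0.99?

Prior odds = 0.001/0.999 = 1/999.
Likelihood ratio of a positive result = 0.94/0.09 = 94/9.
Target odds: 0.99 ÷ 0.01 = 99.
Require (94/9)ⁿ ≥ 99 ÷ (1/999) = 98901.
(94/9)⁴ = 78074896/6561 falls short of 98901 but (94/9)⁵ ≈124287 reaches it, so n = 5.

5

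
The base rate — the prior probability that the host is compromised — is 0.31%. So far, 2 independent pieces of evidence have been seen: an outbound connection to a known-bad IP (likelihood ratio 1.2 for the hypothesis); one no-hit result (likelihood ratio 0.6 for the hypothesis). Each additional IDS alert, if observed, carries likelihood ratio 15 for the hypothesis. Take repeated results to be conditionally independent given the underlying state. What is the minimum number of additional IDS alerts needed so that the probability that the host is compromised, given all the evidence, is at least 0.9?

4

Prior odds = 0.0031/0.9969 = 31/9969.
Combined Bayes factor of the evidence already in hand = 1.2 × 0.6 = 0.72.
Odds after that evidence = (31/9969) × 0.72 = 186/83075.
Target odds = 0.9/0.1 = 9.
Need 15ⁿ ≥ 9 ÷ (186/83075) = 249225/62.
15³ = 3375 falls short of 249225/62 but 15⁴ = 50625 reaches it, so n = 4.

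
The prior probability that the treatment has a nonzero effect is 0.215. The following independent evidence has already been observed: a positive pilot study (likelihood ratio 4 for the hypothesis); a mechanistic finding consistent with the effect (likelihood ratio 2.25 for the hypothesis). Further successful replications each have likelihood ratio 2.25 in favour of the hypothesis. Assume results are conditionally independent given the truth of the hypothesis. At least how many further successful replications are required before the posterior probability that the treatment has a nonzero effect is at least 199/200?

6

Prior odds = 0.215/0.785 = 43/157.
Combined Bayes factor of the evidence already in hand = 4 × 2.25 = 9.
Odds after that evidence = (43/157) × 9 = 387/157.
Target odds = 0.995/0.005 = 199.
Need 2.25ⁿ ≥ 199 ÷ (387/157) = 31243/387.
2.25⁵ = 59049/1024 falls short of 31243/387 but 2.25⁶ = 531441/4096 reaches it, so n = 6.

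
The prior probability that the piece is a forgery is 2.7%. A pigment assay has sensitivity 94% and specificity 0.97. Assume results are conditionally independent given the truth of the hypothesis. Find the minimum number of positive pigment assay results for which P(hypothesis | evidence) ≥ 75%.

Prior odds: 0.027 ÷ 0.973 = 27/973.
False-positive rate = 1 − 0.97 = 0.03; likelihood ratio of a positive = 0.94/0.03 = 94/3.
Target posterior odds = 0.75/0.25 = 3.
Need (27/973) × (94/3)ⁿ ≥ 3, i.e. (94/3)ⁿ ≥ 973/9.
(94/3)¹ = 94/3 falls short of 973/9 but (94/3)² = 8836/9 reaches it, so n = 2.

2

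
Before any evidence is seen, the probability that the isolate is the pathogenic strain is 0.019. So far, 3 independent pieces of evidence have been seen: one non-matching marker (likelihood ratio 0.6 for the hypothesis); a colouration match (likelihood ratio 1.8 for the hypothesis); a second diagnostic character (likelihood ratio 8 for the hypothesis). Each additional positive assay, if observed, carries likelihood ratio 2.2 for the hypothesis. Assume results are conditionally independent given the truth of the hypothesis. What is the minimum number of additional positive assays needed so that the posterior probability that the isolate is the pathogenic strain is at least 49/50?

Prior odds = 0.019/0.981 = 19/981.
Combined Bayes factor of the evidence already in hand = 0.6 × 1.8 × 8 = 8.64.
Odds after that evidence = (19/981) × 8.64 = 456/2725.
Target odds = 0.98/0.02 = 49.
Need 2.2ⁿ ≥ 49 ÷ (456/2725) = 133525/456.
2.2⁷ = 19487171/78125 falls short of 133525/456 but 2.2⁸ = 214358881/390625 reaches it, so n = 8.

8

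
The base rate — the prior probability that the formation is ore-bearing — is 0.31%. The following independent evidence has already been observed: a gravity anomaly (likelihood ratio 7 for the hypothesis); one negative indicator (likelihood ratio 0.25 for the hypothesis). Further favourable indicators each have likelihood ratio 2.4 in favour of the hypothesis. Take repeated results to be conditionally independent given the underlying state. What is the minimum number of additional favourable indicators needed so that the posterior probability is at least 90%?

Prior odds = 0.0031/0.9969 = 31/9969.
Combined Bayes factor of the evidence already in hand = 7 × 0.25 = 1.75.
Odds after that evidence = (31/9969) × 1.75 = 217/39876.
Target odds = 0.9/0.1 = 9.
Need 2.4ⁿ ≥ 9 ÷ (217/39876) = 358884/217.
2.4⁸ = 429981696/390625 falls short of 358884/217 but 2.4⁹ ≈2641.81 reaches it, so n = 9.

9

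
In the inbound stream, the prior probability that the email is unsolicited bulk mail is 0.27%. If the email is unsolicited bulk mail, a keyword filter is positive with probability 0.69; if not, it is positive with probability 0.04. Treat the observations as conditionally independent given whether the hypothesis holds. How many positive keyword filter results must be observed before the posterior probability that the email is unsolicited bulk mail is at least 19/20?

4

Prior odds = 0.0027/0.9973 = 27/9973.
Likelihood ratio of a positive = 0.69/0.04 = 17.25.
Target odds: 0.95 ÷ 0.05 = 19.
Require 17.25ⁿ ≥ 19 ÷ (27/9973) = 189487/27.
17.25³ = 5132.953125 falls short of 189487/27 but 17.25⁴ = 22667121/256 reaches it, so n = 4.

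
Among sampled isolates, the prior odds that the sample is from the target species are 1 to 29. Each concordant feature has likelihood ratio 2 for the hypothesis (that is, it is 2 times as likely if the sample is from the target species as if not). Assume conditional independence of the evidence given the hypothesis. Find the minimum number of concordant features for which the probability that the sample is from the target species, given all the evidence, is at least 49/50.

11

Prior odds = 1/29.
Likelihood ratio per concordant feature = 2.
Target odds: 0.98 ÷ 0.02 = 49.
Need (1/29) × 2ⁿ ≥ 49, i.e. 2ⁿ ≥ 1421.
2¹⁰ = 1024 falls short of 1421 but 2¹¹ = 2048 reaches it, so n = 11.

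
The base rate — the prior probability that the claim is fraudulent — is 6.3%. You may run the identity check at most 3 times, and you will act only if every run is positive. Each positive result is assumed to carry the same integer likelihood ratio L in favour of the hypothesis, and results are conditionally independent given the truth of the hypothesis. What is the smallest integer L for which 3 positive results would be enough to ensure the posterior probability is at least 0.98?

9

Prior odds = 0.063/0.937 = 63/937.
Target odds = 0.98/0.02 = 49.
Need L³ ≥ 49 ÷ (63/937) = 6559/9.
8³ = 512 < 6559/9 ≤ 729 = 9³, so L = 9.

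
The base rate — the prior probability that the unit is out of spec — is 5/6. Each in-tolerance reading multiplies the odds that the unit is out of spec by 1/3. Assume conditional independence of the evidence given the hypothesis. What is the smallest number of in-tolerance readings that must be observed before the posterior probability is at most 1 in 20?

Prior odds = (5/6)/(1/6) = 5.
Likelihood ratio per in-tolerance reading = 1/3.
Target posterior odds = 0.05/0.95 = 1/19.
Need 5 × (1/3)ⁿ ≤ 1/19, i.e. (1/3)ⁿ ≤ 1/95.
(1/3)⁴ = 1/81 is still above 1/95 but (1/3)⁵ = 1/243 is at or below it, so n = 5.

5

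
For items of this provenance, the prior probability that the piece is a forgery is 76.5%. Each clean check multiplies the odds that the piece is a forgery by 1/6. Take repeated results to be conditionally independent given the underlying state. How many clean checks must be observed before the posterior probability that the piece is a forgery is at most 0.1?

2

Prior odds: 0.765 ÷ 0.235 = 153/47.
Likelihood ratio per clean check = 1/6.
Target odds: 0.1 ÷ 0.9 = 1/9.
Require (1/6)ⁿ ≤ 1/9 ÷ (153/47) = 47/1377.
(1/6)¹ = 1/6 is still above 47/1377 but (1/6)² = 1/36 is at or below it, so n = 2.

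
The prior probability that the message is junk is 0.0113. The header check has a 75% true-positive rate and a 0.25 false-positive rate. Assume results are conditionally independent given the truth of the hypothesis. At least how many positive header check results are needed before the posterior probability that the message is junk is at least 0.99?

9

Prior odds: 0.0113 ÷ 0.9887 = 113/9887.
Likelihood ratio of a positive result = 0.75/0.25 = 3.
Target posterior odds = 0.99/0.01 = 99.
Require 3ⁿ ≥ 99 ÷ (113/9887) = 978813/113.
3⁸ = 6561 falls short of 978813/113 but 3⁹ = 19683 reaches it, so n = 9.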